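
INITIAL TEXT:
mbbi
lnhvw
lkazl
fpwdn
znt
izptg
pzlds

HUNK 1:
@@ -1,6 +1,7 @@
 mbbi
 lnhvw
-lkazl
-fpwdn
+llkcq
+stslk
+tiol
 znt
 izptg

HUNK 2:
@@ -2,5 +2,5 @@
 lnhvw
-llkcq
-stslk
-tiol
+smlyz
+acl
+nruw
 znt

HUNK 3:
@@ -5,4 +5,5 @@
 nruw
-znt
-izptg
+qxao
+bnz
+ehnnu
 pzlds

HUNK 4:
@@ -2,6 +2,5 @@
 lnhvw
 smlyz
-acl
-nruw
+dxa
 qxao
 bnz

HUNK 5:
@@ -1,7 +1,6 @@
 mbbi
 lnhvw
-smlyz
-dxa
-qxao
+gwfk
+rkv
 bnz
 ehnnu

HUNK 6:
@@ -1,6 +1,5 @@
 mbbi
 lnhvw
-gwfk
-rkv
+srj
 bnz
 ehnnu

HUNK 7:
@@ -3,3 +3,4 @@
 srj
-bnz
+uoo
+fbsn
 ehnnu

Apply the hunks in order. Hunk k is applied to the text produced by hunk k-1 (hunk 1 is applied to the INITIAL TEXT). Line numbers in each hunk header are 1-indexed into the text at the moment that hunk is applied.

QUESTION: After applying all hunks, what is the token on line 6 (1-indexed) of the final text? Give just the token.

Answer: ehnnu

Derivation:
Hunk 1: at line 1 remove [lkazl,fpwdn] add [llkcq,stslk,tiol] -> 8 lines: mbbi lnhvw llkcq stslk tiol znt izptg pzlds
Hunk 2: at line 2 remove [llkcq,stslk,tiol] add [smlyz,acl,nruw] -> 8 lines: mbbi lnhvw smlyz acl nruw znt izptg pzlds
Hunk 3: at line 5 remove [znt,izptg] add [qxao,bnz,ehnnu] -> 9 lines: mbbi lnhvw smlyz acl nruw qxao bnz ehnnu pzlds
Hunk 4: at line 2 remove [acl,nruw] add [dxa] -> 8 lines: mbbi lnhvw smlyz dxa qxao bnz ehnnu pzlds
Hunk 5: at line 1 remove [smlyz,dxa,qxao] add [gwfk,rkv] -> 7 lines: mbbi lnhvw gwfk rkv bnz ehnnu pzlds
Hunk 6: at line 1 remove [gwfk,rkv] add [srj] -> 6 lines: mbbi lnhvw srj bnz ehnnu pzlds
Hunk 7: at line 3 remove [bnz] add [uoo,fbsn] -> 7 lines: mbbi lnhvw srj uoo fbsn ehnnu pzlds
Final line 6: ehnnu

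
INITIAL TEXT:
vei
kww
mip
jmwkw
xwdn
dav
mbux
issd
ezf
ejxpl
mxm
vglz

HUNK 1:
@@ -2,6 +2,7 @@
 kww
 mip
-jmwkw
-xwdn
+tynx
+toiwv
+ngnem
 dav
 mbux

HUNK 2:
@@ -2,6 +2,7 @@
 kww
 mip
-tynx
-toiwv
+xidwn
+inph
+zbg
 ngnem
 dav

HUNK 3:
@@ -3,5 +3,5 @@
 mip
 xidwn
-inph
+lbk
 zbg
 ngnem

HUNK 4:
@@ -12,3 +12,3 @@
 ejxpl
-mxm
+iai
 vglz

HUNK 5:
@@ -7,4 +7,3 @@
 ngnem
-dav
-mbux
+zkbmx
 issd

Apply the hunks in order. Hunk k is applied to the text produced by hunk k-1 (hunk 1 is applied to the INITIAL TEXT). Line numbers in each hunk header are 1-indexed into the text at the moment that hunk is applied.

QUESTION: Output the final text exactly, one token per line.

Hunk 1: at line 2 remove [jmwkw,xwdn] add [tynx,toiwv,ngnem] -> 13 lines: vei kww mip tynx toiwv ngnem dav mbux issd ezf ejxpl mxm vglz
Hunk 2: at line 2 remove [tynx,toiwv] add [xidwn,inph,zbg] -> 14 lines: vei kww mip xidwn inph zbg ngnem dav mbux issd ezf ejxpl mxm vglz
Hunk 3: at line 3 remove [inph] add [lbk] -> 14 lines: vei kww mip xidwn lbk zbg ngnem dav mbux issd ezf ejxpl mxm vglz
Hunk 4: at line 12 remove [mxm] add [iai] -> 14 lines: vei kww mip xidwn lbk zbg ngnem dav mbux issd ezf ejxpl iai vglz
Hunk 5: at line 7 remove [dav,mbux] add [zkbmx] -> 13 lines: vei kww mip xidwn lbk zbg ngnem zkbmx issd ezf ejxpl iai vglz

Answer: vei
kww
mip
xidwn
lbk
zbg
ngnem
zkbmx
issd
ezf
ejxpl
iai
vglz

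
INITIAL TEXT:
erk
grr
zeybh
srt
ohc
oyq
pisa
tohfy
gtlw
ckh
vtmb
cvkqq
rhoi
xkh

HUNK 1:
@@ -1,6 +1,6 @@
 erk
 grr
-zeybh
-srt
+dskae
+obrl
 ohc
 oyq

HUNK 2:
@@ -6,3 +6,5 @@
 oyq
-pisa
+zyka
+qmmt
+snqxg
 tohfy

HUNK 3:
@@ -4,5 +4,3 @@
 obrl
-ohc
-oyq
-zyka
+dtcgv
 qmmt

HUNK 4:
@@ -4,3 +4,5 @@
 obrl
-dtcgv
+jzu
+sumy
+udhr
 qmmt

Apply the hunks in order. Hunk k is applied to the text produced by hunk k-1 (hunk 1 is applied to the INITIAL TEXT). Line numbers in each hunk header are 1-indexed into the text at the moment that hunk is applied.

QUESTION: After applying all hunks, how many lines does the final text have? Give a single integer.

Hunk 1: at line 1 remove [zeybh,srt] add [dskae,obrl] -> 14 lines: erk grr dskae obrl ohc oyq pisa tohfy gtlw ckh vtmb cvkqq rhoi xkh
Hunk 2: at line 6 remove [pisa] add [zyka,qmmt,snqxg] -> 16 lines: erk grr dskae obrl ohc oyq zyka qmmt snqxg tohfy gtlw ckh vtmb cvkqq rhoi xkh
Hunk 3: at line 4 remove [ohc,oyq,zyka] add [dtcgv] -> 14 lines: erk grr dskae obrl dtcgv qmmt snqxg tohfy gtlw ckh vtmb cvkqq rhoi xkh
Hunk 4: at line 4 remove [dtcgv] add [jzu,sumy,udhr] -> 16 lines: erk grr dskae obrl jzu sumy udhr qmmt snqxg tohfy gtlw ckh vtmb cvkqq rhoi xkh
Final line count: 16

Answer: 16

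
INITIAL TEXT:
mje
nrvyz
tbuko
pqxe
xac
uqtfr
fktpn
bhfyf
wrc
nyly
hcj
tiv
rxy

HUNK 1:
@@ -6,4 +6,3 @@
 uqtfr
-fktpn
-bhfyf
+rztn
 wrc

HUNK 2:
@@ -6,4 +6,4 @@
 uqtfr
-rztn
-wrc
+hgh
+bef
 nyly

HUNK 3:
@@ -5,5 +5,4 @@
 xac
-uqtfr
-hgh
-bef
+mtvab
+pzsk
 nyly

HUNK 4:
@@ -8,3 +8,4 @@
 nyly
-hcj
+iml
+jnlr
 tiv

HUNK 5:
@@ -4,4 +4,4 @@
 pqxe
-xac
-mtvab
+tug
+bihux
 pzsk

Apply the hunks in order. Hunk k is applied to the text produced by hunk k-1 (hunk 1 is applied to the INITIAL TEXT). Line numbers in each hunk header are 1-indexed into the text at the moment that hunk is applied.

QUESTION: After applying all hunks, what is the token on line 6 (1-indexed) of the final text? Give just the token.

Hunk 1: at line 6 remove [fktpn,bhfyf] add [rztn] -> 12 lines: mje nrvyz tbuko pqxe xac uqtfr rztn wrc nyly hcj tiv rxy
Hunk 2: at line 6 remove [rztn,wrc] add [hgh,bef] -> 12 lines: mje nrvyz tbuko pqxe xac uqtfr hgh bef nyly hcj tiv rxy
Hunk 3: at line 5 remove [uqtfr,hgh,bef] add [mtvab,pzsk] -> 11 lines: mje nrvyz tbuko pqxe xac mtvab pzsk nyly hcj tiv rxy
Hunk 4: at line 8 remove [hcj] add [iml,jnlr] -> 12 lines: mje nrvyz tbuko pqxe xac mtvab pzsk nyly iml jnlr tiv rxy
Hunk 5: at line 4 remove [xac,mtvab] add [tug,bihux] -> 12 lines: mje nrvyz tbuko pqxe tug bihux pzsk nyly iml jnlr tiv rxy
Final line 6: bihux

Answer: bihux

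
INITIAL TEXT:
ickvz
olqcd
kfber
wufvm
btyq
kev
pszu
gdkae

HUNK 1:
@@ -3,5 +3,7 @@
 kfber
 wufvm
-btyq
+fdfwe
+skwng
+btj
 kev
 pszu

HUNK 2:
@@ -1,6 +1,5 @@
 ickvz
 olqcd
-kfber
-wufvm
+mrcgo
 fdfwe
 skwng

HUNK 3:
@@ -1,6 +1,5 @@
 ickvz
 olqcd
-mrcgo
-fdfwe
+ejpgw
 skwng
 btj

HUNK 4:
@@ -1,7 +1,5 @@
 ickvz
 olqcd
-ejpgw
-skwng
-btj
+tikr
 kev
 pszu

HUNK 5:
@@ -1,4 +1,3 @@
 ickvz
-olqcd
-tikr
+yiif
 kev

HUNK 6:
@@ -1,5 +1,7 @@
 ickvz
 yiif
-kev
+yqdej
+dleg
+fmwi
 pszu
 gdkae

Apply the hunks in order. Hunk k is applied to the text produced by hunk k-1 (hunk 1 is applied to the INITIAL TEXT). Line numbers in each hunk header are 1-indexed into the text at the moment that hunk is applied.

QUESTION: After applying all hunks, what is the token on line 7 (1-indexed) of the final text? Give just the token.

Answer: gdkae

Derivation:
Hunk 1: at line 3 remove [btyq] add [fdfwe,skwng,btj] -> 10 lines: ickvz olqcd kfber wufvm fdfwe skwng btj kev pszu gdkae
Hunk 2: at line 1 remove [kfber,wufvm] add [mrcgo] -> 9 lines: ickvz olqcd mrcgo fdfwe skwng btj kev pszu gdkae
Hunk 3: at line 1 remove [mrcgo,fdfwe] add [ejpgw] -> 8 lines: ickvz olqcd ejpgw skwng btj kev pszu gdkae
Hunk 4: at line 1 remove [ejpgw,skwng,btj] add [tikr] -> 6 lines: ickvz olqcd tikr kev pszu gdkae
Hunk 5: at line 1 remove [olqcd,tikr] add [yiif] -> 5 lines: ickvz yiif kev pszu gdkae
Hunk 6: at line 1 remove [kev] add [yqdej,dleg,fmwi] -> 7 lines: ickvz yiif yqdej dleg fmwi pszu gdkae
Final line 7: gdkae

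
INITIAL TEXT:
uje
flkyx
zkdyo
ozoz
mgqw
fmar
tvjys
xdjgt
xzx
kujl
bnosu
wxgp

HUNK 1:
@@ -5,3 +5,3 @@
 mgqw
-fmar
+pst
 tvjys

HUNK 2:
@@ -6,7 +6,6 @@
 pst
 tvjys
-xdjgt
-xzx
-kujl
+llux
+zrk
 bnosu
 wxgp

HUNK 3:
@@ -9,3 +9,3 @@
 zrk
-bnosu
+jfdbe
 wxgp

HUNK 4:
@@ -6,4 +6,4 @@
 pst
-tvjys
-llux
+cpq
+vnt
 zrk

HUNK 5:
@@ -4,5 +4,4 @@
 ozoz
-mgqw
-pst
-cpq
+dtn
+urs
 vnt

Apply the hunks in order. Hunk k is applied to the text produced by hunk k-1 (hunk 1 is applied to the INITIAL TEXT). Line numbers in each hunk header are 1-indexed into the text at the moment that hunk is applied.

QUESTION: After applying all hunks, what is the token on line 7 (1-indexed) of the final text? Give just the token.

Answer: vnt

Derivation:
Hunk 1: at line 5 remove [fmar] add [pst] -> 12 lines: uje flkyx zkdyo ozoz mgqw pst tvjys xdjgt xzx kujl bnosu wxgp
Hunk 2: at line 6 remove [xdjgt,xzx,kujl] add [llux,zrk] -> 11 lines: uje flkyx zkdyo ozoz mgqw pst tvjys llux zrk bnosu wxgp
Hunk 3: at line 9 remove [bnosu] add [jfdbe] -> 11 lines: uje flkyx zkdyo ozoz mgqw pst tvjys llux zrk jfdbe wxgp
Hunk 4: at line 6 remove [tvjys,llux] add [cpq,vnt] -> 11 lines: uje flkyx zkdyo ozoz mgqw pst cpq vnt zrk jfdbe wxgp
Hunk 5: at line 4 remove [mgqw,pst,cpq] add [dtn,urs] -> 10 lines: uje flkyx zkdyo ozoz dtn urs vnt zrk jfdbe wxgp
Final line 7: vnt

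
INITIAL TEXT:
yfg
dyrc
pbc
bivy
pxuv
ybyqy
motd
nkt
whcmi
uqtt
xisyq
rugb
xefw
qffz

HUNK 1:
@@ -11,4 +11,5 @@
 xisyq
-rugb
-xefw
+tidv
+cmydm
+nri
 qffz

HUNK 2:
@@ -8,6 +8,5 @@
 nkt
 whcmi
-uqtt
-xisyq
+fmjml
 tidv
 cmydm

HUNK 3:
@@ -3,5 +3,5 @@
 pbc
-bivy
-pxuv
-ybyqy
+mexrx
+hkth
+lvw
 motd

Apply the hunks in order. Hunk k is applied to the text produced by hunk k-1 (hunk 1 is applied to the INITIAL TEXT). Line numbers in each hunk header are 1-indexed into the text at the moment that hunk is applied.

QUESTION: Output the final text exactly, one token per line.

Answer: yfg
dyrc
pbc
mexrx
hkth
lvw
motd
nkt
whcmi
fmjml
tidv
cmydm
nri
qffz

Derivation:
Hunk 1: at line 11 remove [rugb,xefw] add [tidv,cmydm,nri] -> 15 lines: yfg dyrc pbc bivy pxuv ybyqy motd nkt whcmi uqtt xisyq tidv cmydm nri qffz
Hunk 2: at line 8 remove [uqtt,xisyq] add [fmjml] -> 14 lines: yfg dyrc pbc bivy pxuv ybyqy motd nkt whcmi fmjml tidv cmydm nri qffz
Hunk 3: at line 3 remove [bivy,pxuv,ybyqy] add [mexrx,hkth,lvw] -> 14 lines: yfg dyrc pbc mexrx hkth lvw motd nkt whcmi fmjml tidv cmydm nri qffz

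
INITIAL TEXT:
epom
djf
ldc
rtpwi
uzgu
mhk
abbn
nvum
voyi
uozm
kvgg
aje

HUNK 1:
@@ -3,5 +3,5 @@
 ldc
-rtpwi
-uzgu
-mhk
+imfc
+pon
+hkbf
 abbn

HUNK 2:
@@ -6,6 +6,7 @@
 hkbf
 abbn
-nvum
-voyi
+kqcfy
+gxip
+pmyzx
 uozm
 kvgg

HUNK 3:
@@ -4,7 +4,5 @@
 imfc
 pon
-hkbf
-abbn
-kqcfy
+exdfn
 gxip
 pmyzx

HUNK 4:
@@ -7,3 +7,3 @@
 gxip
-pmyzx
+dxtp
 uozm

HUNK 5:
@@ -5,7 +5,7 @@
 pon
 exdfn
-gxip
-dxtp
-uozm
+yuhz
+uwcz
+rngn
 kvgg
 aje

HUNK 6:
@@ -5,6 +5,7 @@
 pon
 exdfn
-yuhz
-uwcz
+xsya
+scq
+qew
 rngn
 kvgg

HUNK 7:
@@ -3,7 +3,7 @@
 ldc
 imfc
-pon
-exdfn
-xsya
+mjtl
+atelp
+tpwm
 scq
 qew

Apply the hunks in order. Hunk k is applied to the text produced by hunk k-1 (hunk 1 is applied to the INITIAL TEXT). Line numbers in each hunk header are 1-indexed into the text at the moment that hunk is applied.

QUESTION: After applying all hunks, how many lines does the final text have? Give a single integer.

Hunk 1: at line 3 remove [rtpwi,uzgu,mhk] add [imfc,pon,hkbf] -> 12 lines: epom djf ldc imfc pon hkbf abbn nvum voyi uozm kvgg aje
Hunk 2: at line 6 remove [nvum,voyi] add [kqcfy,gxip,pmyzx] -> 13 lines: epom djf ldc imfc pon hkbf abbn kqcfy gxip pmyzx uozm kvgg aje
Hunk 3: at line 4 remove [hkbf,abbn,kqcfy] add [exdfn] -> 11 lines: epom djf ldc imfc pon exdfn gxip pmyzx uozm kvgg aje
Hunk 4: at line 7 remove [pmyzx] add [dxtp] -> 11 lines: epom djf ldc imfc pon exdfn gxip dxtp uozm kvgg aje
Hunk 5: at line 5 remove [gxip,dxtp,uozm] add [yuhz,uwcz,rngn] -> 11 lines: epom djf ldc imfc pon exdfn yuhz uwcz rngn kvgg aje
Hunk 6: at line 5 remove [yuhz,uwcz] add [xsya,scq,qew] -> 12 lines: epom djf ldc imfc pon exdfn xsya scq qew rngn kvgg aje
Hunk 7: at line 3 remove [pon,exdfn,xsya] add [mjtl,atelp,tpwm] -> 12 lines: epom djf ldc imfc mjtl atelp tpwm scq qew rngn kvgg aje
Final line count: 12

Answer: 12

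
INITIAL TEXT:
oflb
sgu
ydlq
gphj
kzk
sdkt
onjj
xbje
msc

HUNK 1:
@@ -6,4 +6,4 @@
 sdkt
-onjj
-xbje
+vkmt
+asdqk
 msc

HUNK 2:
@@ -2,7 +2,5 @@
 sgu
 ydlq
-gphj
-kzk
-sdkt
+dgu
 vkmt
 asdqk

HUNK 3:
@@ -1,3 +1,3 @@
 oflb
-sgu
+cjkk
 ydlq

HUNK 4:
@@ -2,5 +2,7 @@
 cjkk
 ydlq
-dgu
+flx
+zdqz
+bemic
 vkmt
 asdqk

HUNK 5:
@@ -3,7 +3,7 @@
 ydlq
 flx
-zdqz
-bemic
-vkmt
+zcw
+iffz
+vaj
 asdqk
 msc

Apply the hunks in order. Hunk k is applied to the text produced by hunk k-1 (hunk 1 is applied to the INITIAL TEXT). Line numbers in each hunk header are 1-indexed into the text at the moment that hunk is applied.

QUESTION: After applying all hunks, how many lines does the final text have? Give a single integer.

Hunk 1: at line 6 remove [onjj,xbje] add [vkmt,asdqk] -> 9 lines: oflb sgu ydlq gphj kzk sdkt vkmt asdqk msc
Hunk 2: at line 2 remove [gphj,kzk,sdkt] add [dgu] -> 7 lines: oflb sgu ydlq dgu vkmt asdqk msc
Hunk 3: at line 1 remove [sgu] add [cjkk] -> 7 lines: oflb cjkk ydlq dgu vkmt asdqk msc
Hunk 4: at line 2 remove [dgu] add [flx,zdqz,bemic] -> 9 lines: oflb cjkk ydlq flx zdqz bemic vkmt asdqk msc
Hunk 5: at line 3 remove [zdqz,bemic,vkmt] add [zcw,iffz,vaj] -> 9 lines: oflb cjkk ydlq flx zcw iffz vaj asdqk msc
Final line count: 9

Answer: 9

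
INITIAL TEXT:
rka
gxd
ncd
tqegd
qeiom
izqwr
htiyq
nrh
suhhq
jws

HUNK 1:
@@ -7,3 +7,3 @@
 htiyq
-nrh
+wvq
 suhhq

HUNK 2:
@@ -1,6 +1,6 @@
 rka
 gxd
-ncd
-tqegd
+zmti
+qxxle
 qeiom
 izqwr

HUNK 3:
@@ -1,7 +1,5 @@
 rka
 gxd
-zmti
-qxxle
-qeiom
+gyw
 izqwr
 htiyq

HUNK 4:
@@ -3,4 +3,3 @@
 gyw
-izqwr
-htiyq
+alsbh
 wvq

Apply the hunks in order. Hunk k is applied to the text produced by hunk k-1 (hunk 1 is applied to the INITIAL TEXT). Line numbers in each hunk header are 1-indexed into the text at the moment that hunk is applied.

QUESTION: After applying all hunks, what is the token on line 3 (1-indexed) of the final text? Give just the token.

Answer: gyw

Derivation:
Hunk 1: at line 7 remove [nrh] add [wvq] -> 10 lines: rka gxd ncd tqegd qeiom izqwr htiyq wvq suhhq jws
Hunk 2: at line 1 remove [ncd,tqegd] add [zmti,qxxle] -> 10 lines: rka gxd zmti qxxle qeiom izqwr htiyq wvq suhhq jws
Hunk 3: at line 1 remove [zmti,qxxle,qeiom] add [gyw] -> 8 lines: rka gxd gyw izqwr htiyq wvq suhhq jws
Hunk 4: at line 3 remove [izqwr,htiyq] add [alsbh] -> 7 lines: rka gxd gyw alsbh wvq suhhq jws
Final line 3: gyw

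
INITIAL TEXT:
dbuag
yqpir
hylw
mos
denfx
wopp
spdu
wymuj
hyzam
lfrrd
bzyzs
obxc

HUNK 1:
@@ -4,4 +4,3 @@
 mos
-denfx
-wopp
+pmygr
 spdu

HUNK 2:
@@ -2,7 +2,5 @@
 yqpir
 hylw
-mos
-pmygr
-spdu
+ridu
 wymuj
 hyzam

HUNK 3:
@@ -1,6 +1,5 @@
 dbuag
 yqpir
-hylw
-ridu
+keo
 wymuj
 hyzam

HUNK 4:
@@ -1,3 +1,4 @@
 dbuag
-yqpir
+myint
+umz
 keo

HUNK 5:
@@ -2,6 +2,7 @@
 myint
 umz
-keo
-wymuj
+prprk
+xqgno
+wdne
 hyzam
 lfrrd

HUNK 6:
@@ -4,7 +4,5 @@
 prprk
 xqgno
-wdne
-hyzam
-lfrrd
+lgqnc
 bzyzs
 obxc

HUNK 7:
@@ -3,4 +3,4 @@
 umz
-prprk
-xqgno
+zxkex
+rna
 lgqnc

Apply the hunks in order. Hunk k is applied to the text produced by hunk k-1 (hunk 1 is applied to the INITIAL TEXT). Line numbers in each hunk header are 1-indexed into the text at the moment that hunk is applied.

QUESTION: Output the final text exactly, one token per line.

Answer: dbuag
myint
umz
zxkex
rna
lgqnc
bzyzs
obxc

Derivation:
Hunk 1: at line 4 remove [denfx,wopp] add [pmygr] -> 11 lines: dbuag yqpir hylw mos pmygr spdu wymuj hyzam lfrrd bzyzs obxc
Hunk 2: at line 2 remove [mos,pmygr,spdu] add [ridu] -> 9 lines: dbuag yqpir hylw ridu wymuj hyzam lfrrd bzyzs obxc
Hunk 3: at line 1 remove [hylw,ridu] add [keo] -> 8 lines: dbuag yqpir keo wymuj hyzam lfrrd bzyzs obxc
Hunk 4: at line 1 remove [yqpir] add [myint,umz] -> 9 lines: dbuag myint umz keo wymuj hyzam lfrrd bzyzs obxc
Hunk 5: at line 2 remove [keo,wymuj] add [prprk,xqgno,wdne] -> 10 lines: dbuag myint umz prprk xqgno wdne hyzam lfrrd bzyzs obxc
Hunk 6: at line 4 remove [wdne,hyzam,lfrrd] add [lgqnc] -> 8 lines: dbuag myint umz prprk xqgno lgqnc bzyzs obxc
Hunk 7: at line 3 remove [prprk,xqgno] add [zxkex,rna] -> 8 lines: dbuag myint umz zxkex rna lgqnc bzyzs obxc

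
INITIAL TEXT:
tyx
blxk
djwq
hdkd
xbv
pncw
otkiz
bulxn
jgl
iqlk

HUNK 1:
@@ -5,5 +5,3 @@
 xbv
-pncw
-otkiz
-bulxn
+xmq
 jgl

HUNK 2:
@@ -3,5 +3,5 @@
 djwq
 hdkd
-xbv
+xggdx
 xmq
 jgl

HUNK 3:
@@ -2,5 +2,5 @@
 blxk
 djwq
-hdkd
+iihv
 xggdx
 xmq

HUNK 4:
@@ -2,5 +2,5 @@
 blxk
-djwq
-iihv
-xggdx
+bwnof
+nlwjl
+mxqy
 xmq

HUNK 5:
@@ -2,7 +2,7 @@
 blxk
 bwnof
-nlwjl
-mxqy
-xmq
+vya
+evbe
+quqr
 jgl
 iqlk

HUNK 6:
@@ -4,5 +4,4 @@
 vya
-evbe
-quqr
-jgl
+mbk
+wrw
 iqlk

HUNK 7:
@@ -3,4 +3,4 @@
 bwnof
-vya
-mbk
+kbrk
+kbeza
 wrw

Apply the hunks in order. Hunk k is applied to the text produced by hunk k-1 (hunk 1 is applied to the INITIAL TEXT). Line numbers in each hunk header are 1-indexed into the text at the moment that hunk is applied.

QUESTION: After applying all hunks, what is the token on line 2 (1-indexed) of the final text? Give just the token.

Answer: blxk

Derivation:
Hunk 1: at line 5 remove [pncw,otkiz,bulxn] add [xmq] -> 8 lines: tyx blxk djwq hdkd xbv xmq jgl iqlk
Hunk 2: at line 3 remove [xbv] add [xggdx] -> 8 lines: tyx blxk djwq hdkd xggdx xmq jgl iqlk
Hunk 3: at line 2 remove [hdkd] add [iihv] -> 8 lines: tyx blxk djwq iihv xggdx xmq jgl iqlk
Hunk 4: at line 2 remove [djwq,iihv,xggdx] add [bwnof,nlwjl,mxqy] -> 8 lines: tyx blxk bwnof nlwjl mxqy xmq jgl iqlk
Hunk 5: at line 2 remove [nlwjl,mxqy,xmq] add [vya,evbe,quqr] -> 8 lines: tyx blxk bwnof vya evbe quqr jgl iqlk
Hunk 6: at line 4 remove [evbe,quqr,jgl] add [mbk,wrw] -> 7 lines: tyx blxk bwnof vya mbk wrw iqlk
Hunk 7: at line 3 remove [vya,mbk] add [kbrk,kbeza] -> 7 lines: tyx blxk bwnof kbrk kbeza wrw iqlk
Final line 2: blxk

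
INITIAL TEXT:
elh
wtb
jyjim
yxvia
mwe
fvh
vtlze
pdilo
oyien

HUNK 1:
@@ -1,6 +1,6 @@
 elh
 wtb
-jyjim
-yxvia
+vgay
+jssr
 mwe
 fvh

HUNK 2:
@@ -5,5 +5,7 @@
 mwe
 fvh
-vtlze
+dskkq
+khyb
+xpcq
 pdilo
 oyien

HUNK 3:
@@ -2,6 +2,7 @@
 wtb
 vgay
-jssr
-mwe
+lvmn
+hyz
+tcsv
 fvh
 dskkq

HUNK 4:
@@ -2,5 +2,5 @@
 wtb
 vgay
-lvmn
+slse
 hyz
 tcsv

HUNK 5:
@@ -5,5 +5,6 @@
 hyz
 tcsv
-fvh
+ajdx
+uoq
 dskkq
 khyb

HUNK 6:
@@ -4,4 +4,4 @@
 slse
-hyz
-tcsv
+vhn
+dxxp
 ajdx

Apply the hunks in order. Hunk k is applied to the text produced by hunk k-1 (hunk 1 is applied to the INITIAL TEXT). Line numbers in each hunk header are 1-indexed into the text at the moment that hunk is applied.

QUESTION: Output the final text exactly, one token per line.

Hunk 1: at line 1 remove [jyjim,yxvia] add [vgay,jssr] -> 9 lines: elh wtb vgay jssr mwe fvh vtlze pdilo oyien
Hunk 2: at line 5 remove [vtlze] add [dskkq,khyb,xpcq] -> 11 lines: elh wtb vgay jssr mwe fvh dskkq khyb xpcq pdilo oyien
Hunk 3: at line 2 remove [jssr,mwe] add [lvmn,hyz,tcsv] -> 12 lines: elh wtb vgay lvmn hyz tcsv fvh dskkq khyb xpcq pdilo oyien
Hunk 4: at line 2 remove [lvmn] add [slse] -> 12 lines: elh wtb vgay slse hyz tcsv fvh dskkq khyb xpcq pdilo oyien
Hunk 5: at line 5 remove [fvh] add [ajdx,uoq] -> 13 lines: elh wtb vgay slse hyz tcsv ajdx uoq dskkq khyb xpcq pdilo oyien
Hunk 6: at line 4 remove [hyz,tcsv] add [vhn,dxxp] -> 13 lines: elh wtb vgay slse vhn dxxp ajdx uoq dskkq khyb xpcq pdilo oyien

Answer: elh
wtb
vgay
slse
vhn
dxxp
ajdx
uoq
dskkq
khyb
xpcq
pdilo
oyien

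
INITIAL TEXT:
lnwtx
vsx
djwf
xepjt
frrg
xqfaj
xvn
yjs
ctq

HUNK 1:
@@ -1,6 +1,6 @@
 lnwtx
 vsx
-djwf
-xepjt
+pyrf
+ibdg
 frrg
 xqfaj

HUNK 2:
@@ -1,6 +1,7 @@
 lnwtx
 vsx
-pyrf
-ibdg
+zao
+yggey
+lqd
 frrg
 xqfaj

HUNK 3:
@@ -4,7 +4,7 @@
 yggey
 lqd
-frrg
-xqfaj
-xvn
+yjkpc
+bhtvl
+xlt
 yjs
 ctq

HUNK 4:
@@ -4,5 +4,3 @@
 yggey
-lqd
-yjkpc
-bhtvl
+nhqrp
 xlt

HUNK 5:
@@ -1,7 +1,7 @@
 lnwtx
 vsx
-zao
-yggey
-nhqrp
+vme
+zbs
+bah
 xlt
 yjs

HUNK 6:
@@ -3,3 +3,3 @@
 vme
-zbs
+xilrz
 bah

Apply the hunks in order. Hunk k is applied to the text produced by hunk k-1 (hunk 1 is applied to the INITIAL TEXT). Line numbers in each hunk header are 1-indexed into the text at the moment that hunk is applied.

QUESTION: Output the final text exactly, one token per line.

Hunk 1: at line 1 remove [djwf,xepjt] add [pyrf,ibdg] -> 9 lines: lnwtx vsx pyrf ibdg frrg xqfaj xvn yjs ctq
Hunk 2: at line 1 remove [pyrf,ibdg] add [zao,yggey,lqd] -> 10 lines: lnwtx vsx zao yggey lqd frrg xqfaj xvn yjs ctq
Hunk 3: at line 4 remove [frrg,xqfaj,xvn] add [yjkpc,bhtvl,xlt] -> 10 lines: lnwtx vsx zao yggey lqd yjkpc bhtvl xlt yjs ctq
Hunk 4: at line 4 remove [lqd,yjkpc,bhtvl] add [nhqrp] -> 8 lines: lnwtx vsx zao yggey nhqrp xlt yjs ctq
Hunk 5: at line 1 remove [zao,yggey,nhqrp] add [vme,zbs,bah] -> 8 lines: lnwtx vsx vme zbs bah xlt yjs ctq
Hunk 6: at line 3 remove [zbs] add [xilrz] -> 8 lines: lnwtx vsx vme xilrz bah xlt yjs ctq

Answer: lnwtx
vsx
vme
xilrz
bah
xlt
yjs
ctq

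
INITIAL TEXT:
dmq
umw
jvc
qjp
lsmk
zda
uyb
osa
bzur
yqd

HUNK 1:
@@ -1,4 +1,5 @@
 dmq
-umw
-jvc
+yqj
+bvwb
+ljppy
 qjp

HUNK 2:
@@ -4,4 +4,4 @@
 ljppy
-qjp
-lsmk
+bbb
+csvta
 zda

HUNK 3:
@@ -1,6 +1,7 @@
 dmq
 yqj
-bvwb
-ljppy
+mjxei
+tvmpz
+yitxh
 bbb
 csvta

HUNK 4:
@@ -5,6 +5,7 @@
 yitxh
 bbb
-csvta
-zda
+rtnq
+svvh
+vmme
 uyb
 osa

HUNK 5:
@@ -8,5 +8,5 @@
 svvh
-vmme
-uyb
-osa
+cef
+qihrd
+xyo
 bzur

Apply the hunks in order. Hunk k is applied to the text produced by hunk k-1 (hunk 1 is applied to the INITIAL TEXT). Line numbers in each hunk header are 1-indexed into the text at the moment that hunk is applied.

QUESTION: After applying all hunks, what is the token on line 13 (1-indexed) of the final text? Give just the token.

Hunk 1: at line 1 remove [umw,jvc] add [yqj,bvwb,ljppy] -> 11 lines: dmq yqj bvwb ljppy qjp lsmk zda uyb osa bzur yqd
Hunk 2: at line 4 remove [qjp,lsmk] add [bbb,csvta] -> 11 lines: dmq yqj bvwb ljppy bbb csvta zda uyb osa bzur yqd
Hunk 3: at line 1 remove [bvwb,ljppy] add [mjxei,tvmpz,yitxh] -> 12 lines: dmq yqj mjxei tvmpz yitxh bbb csvta zda uyb osa bzur yqd
Hunk 4: at line 5 remove [csvta,zda] add [rtnq,svvh,vmme] -> 13 lines: dmq yqj mjxei tvmpz yitxh bbb rtnq svvh vmme uyb osa bzur yqd
Hunk 5: at line 8 remove [vmme,uyb,osa] add [cef,qihrd,xyo] -> 13 lines: dmq yqj mjxei tvmpz yitxh bbb rtnq svvh cef qihrd xyo bzur yqd
Final line 13: yqd

Answer: yqd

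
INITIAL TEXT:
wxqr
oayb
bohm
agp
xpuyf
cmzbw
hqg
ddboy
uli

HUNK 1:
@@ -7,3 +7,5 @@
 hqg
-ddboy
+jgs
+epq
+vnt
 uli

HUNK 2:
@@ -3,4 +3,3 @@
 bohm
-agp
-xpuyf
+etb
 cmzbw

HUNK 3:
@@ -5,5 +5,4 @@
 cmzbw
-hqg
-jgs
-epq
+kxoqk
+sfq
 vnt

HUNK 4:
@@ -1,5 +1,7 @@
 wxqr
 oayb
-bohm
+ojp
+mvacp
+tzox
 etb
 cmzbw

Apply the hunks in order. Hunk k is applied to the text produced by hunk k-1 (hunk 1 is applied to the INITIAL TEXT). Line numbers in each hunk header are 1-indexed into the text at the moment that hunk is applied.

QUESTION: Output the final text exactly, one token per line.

Hunk 1: at line 7 remove [ddboy] add [jgs,epq,vnt] -> 11 lines: wxqr oayb bohm agp xpuyf cmzbw hqg jgs epq vnt uli
Hunk 2: at line 3 remove [agp,xpuyf] add [etb] -> 10 lines: wxqr oayb bohm etb cmzbw hqg jgs epq vnt uli
Hunk 3: at line 5 remove [hqg,jgs,epq] add [kxoqk,sfq] -> 9 lines: wxqr oayb bohm etb cmzbw kxoqk sfq vnt uli
Hunk 4: at line 1 remove [bohm] add [ojp,mvacp,tzox] -> 11 lines: wxqr oayb ojp mvacp tzox etb cmzbw kxoqk sfq vnt uli

Answer: wxqr
oayb
ojp
mvacp
tzox
etb
cmzbw
kxoqk
sfq
vnt
uli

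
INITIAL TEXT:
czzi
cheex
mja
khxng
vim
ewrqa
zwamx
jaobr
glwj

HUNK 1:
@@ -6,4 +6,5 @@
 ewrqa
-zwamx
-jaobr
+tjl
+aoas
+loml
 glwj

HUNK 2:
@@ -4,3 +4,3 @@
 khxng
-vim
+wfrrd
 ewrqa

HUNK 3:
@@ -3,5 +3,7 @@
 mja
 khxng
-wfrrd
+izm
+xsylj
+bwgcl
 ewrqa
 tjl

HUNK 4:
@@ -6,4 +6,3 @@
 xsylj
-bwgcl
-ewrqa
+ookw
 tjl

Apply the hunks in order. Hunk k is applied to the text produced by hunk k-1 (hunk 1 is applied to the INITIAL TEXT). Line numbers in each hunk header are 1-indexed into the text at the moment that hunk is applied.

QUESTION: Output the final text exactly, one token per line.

Answer: czzi
cheex
mja
khxng
izm
xsylj
ookw
tjl
aoas
loml
glwj

Derivation:
Hunk 1: at line 6 remove [zwamx,jaobr] add [tjl,aoas,loml] -> 10 lines: czzi cheex mja khxng vim ewrqa tjl aoas loml glwj
Hunk 2: at line 4 remove [vim] add [wfrrd] -> 10 lines: czzi cheex mja khxng wfrrd ewrqa tjl aoas loml glwj
Hunk 3: at line 3 remove [wfrrd] add [izm,xsylj,bwgcl] -> 12 lines: czzi cheex mja khxng izm xsylj bwgcl ewrqa tjl aoas loml glwj
Hunk 4: at line 6 remove [bwgcl,ewrqa] add [ookw] -> 11 lines: czzi cheex mja khxng izm xsylj ookw tjl aoas loml glwj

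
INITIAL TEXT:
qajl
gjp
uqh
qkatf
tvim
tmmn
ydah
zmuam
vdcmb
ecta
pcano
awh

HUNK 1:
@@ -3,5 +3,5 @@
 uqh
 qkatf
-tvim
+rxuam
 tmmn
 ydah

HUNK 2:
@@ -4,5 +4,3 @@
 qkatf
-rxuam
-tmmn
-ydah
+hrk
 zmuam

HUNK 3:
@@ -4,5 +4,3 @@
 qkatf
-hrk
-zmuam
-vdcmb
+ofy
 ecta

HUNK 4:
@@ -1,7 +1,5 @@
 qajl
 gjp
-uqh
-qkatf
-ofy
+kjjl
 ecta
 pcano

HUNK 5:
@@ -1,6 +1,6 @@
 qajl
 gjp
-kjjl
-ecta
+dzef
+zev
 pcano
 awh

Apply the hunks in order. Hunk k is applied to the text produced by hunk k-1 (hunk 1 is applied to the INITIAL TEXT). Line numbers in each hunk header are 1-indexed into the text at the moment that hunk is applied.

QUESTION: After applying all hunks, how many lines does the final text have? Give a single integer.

Answer: 6

Derivation:
Hunk 1: at line 3 remove [tvim] add [rxuam] -> 12 lines: qajl gjp uqh qkatf rxuam tmmn ydah zmuam vdcmb ecta pcano awh
Hunk 2: at line 4 remove [rxuam,tmmn,ydah] add [hrk] -> 10 lines: qajl gjp uqh qkatf hrk zmuam vdcmb ecta pcano awh
Hunk 3: at line 4 remove [hrk,zmuam,vdcmb] add [ofy] -> 8 lines: qajl gjp uqh qkatf ofy ecta pcano awh
Hunk 4: at line 1 remove [uqh,qkatf,ofy] add [kjjl] -> 6 lines: qajl gjp kjjl ecta pcano awh
Hunk 5: at line 1 remove [kjjl,ecta] add [dzef,zev] -> 6 lines: qajl gjp dzef zev pcano awh
Final line count: 6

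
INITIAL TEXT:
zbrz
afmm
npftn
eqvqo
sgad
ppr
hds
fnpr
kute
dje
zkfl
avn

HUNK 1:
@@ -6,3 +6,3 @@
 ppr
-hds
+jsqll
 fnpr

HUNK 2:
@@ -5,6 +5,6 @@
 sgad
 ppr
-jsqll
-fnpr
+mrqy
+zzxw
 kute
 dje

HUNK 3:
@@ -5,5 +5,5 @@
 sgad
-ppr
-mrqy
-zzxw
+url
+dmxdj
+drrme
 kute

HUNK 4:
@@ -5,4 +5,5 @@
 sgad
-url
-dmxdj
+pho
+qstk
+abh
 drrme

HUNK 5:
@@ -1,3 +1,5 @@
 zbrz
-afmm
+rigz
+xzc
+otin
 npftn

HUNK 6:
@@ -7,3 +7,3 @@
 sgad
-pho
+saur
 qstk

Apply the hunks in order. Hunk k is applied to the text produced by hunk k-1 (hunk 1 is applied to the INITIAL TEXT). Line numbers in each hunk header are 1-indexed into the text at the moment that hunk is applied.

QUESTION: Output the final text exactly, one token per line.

Answer: zbrz
rigz
xzc
otin
npftn
eqvqo
sgad
saur
qstk
abh
drrme
kute
dje
zkfl
avn

Derivation:
Hunk 1: at line 6 remove [hds] add [jsqll] -> 12 lines: zbrz afmm npftn eqvqo sgad ppr jsqll fnpr kute dje zkfl avn
Hunk 2: at line 5 remove [jsqll,fnpr] add [mrqy,zzxw] -> 12 lines: zbrz afmm npftn eqvqo sgad ppr mrqy zzxw kute dje zkfl avn
Hunk 3: at line 5 remove [ppr,mrqy,zzxw] add [url,dmxdj,drrme] -> 12 lines: zbrz afmm npftn eqvqo sgad url dmxdj drrme kute dje zkfl avn
Hunk 4: at line 5 remove [url,dmxdj] add [pho,qstk,abh] -> 13 lines: zbrz afmm npftn eqvqo sgad pho qstk abh drrme kute dje zkfl avn
Hunk 5: at line 1 remove [afmm] add [rigz,xzc,otin] -> 15 lines: zbrz rigz xzc otin npftn eqvqo sgad pho qstk abh drrme kute dje zkfl avn
Hunk 6: at line 7 remove [pho] add [saur] -> 15 lines: zbrz rigz xzc otin npftn eqvqo sgad saur qstk abh drrme kute dje zkfl avn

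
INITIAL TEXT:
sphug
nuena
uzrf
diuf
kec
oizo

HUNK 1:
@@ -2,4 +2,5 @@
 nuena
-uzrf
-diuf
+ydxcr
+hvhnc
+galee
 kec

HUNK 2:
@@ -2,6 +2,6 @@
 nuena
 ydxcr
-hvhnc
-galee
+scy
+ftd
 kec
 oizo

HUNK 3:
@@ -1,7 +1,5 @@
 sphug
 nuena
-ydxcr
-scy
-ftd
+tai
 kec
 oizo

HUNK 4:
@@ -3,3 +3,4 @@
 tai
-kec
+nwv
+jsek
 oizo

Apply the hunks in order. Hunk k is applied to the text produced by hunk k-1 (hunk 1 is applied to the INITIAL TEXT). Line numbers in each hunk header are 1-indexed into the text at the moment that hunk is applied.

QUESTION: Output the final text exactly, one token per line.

Hunk 1: at line 2 remove [uzrf,diuf] add [ydxcr,hvhnc,galee] -> 7 lines: sphug nuena ydxcr hvhnc galee kec oizo
Hunk 2: at line 2 remove [hvhnc,galee] add [scy,ftd] -> 7 lines: sphug nuena ydxcr scy ftd kec oizo
Hunk 3: at line 1 remove [ydxcr,scy,ftd] add [tai] -> 5 lines: sphug nuena tai kec oizo
Hunk 4: at line 3 remove [kec] add [nwv,jsek] -> 6 lines: sphug nuena tai nwv jsek oizo

Answer: sphug
nuena
tai
nwv
jsek
oizo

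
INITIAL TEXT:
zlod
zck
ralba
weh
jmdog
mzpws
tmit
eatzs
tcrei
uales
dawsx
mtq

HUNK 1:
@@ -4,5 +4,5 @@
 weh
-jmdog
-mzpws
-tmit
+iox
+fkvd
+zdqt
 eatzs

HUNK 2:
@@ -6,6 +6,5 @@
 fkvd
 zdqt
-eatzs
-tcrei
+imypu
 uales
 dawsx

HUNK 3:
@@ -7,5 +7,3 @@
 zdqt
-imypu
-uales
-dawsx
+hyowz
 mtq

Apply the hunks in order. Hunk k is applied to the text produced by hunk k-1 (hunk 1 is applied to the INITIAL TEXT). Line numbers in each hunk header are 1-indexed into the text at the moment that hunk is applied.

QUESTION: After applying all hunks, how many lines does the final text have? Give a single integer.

Answer: 9

Derivation:
Hunk 1: at line 4 remove [jmdog,mzpws,tmit] add [iox,fkvd,zdqt] -> 12 lines: zlod zck ralba weh iox fkvd zdqt eatzs tcrei uales dawsx mtq
Hunk 2: at line 6 remove [eatzs,tcrei] add [imypu] -> 11 lines: zlod zck ralba weh iox fkvd zdqt imypu uales dawsx mtq
Hunk 3: at line 7 remove [imypu,uales,dawsx] add [hyowz] -> 9 lines: zlod zck ralba weh iox fkvd zdqt hyowz mtq
Final line count: 9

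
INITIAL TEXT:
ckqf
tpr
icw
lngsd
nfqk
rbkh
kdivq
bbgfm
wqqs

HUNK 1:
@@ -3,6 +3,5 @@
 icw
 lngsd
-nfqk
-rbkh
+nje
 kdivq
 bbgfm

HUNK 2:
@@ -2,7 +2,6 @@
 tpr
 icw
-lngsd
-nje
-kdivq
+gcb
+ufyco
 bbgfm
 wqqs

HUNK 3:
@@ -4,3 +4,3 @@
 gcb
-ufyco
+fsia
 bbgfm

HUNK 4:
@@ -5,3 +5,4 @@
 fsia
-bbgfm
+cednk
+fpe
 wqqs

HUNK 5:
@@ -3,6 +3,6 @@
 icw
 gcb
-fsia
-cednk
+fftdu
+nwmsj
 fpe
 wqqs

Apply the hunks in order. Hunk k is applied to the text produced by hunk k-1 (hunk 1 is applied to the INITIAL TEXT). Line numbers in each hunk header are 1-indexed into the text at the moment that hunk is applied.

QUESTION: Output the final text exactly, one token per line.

Hunk 1: at line 3 remove [nfqk,rbkh] add [nje] -> 8 lines: ckqf tpr icw lngsd nje kdivq bbgfm wqqs
Hunk 2: at line 2 remove [lngsd,nje,kdivq] add [gcb,ufyco] -> 7 lines: ckqf tpr icw gcb ufyco bbgfm wqqs
Hunk 3: at line 4 remove [ufyco] add [fsia] -> 7 lines: ckqf tpr icw gcb fsia bbgfm wqqs
Hunk 4: at line 5 remove [bbgfm] add [cednk,fpe] -> 8 lines: ckqf tpr icw gcb fsia cednk fpe wqqs
Hunk 5: at line 3 remove [fsia,cednk] add [fftdu,nwmsj] -> 8 lines: ckqf tpr icw gcb fftdu nwmsj fpe wqqs

Answer: ckqf
tpr
icw
gcb
fftdu
nwmsj
fpe
wqqs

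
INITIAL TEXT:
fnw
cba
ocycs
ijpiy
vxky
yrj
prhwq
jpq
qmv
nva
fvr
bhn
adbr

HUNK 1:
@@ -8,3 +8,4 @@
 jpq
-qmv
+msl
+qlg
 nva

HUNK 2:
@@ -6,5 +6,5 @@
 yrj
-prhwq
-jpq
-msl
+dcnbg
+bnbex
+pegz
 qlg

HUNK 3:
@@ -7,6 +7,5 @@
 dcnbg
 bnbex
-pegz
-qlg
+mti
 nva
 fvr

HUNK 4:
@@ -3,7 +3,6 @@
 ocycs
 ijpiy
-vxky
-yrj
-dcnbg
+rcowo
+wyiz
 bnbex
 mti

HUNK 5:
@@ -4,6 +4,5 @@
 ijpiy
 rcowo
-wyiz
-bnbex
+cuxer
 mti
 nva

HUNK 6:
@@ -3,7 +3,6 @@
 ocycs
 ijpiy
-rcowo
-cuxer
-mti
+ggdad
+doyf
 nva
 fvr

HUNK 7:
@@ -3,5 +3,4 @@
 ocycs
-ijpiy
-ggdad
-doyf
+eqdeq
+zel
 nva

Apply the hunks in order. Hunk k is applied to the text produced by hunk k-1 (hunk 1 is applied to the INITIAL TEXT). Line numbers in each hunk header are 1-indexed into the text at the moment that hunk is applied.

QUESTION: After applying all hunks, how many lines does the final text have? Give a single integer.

Hunk 1: at line 8 remove [qmv] add [msl,qlg] -> 14 lines: fnw cba ocycs ijpiy vxky yrj prhwq jpq msl qlg nva fvr bhn adbr
Hunk 2: at line 6 remove [prhwq,jpq,msl] add [dcnbg,bnbex,pegz] -> 14 lines: fnw cba ocycs ijpiy vxky yrj dcnbg bnbex pegz qlg nva fvr bhn adbr
Hunk 3: at line 7 remove [pegz,qlg] add [mti] -> 13 lines: fnw cba ocycs ijpiy vxky yrj dcnbg bnbex mti nva fvr bhn adbr
Hunk 4: at line 3 remove [vxky,yrj,dcnbg] add [rcowo,wyiz] -> 12 lines: fnw cba ocycs ijpiy rcowo wyiz bnbex mti nva fvr bhn adbr
Hunk 5: at line 4 remove [wyiz,bnbex] add [cuxer] -> 11 lines: fnw cba ocycs ijpiy rcowo cuxer mti nva fvr bhn adbr
Hunk 6: at line 3 remove [rcowo,cuxer,mti] add [ggdad,doyf] -> 10 lines: fnw cba ocycs ijpiy ggdad doyf nva fvr bhn adbr
Hunk 7: at line 3 remove [ijpiy,ggdad,doyf] add [eqdeq,zel] -> 9 lines: fnw cba ocycs eqdeq zel nva fvr bhn adbr
Final line count: 9

Answer: 9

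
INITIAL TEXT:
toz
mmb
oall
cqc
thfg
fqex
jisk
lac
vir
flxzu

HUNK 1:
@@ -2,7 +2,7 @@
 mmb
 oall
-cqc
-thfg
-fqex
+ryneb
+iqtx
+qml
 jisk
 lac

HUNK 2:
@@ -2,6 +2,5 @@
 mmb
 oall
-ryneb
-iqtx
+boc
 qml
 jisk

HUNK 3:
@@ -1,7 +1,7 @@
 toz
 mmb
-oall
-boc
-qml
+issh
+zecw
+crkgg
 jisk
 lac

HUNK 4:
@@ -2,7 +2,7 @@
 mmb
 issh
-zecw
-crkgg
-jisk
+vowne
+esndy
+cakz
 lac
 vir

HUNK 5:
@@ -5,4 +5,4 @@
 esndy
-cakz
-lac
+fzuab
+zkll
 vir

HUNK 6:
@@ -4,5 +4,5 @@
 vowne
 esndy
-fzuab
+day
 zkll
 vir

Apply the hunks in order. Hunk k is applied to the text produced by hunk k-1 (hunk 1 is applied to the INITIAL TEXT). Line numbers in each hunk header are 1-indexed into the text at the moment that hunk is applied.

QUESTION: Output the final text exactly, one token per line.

Hunk 1: at line 2 remove [cqc,thfg,fqex] add [ryneb,iqtx,qml] -> 10 lines: toz mmb oall ryneb iqtx qml jisk lac vir flxzu
Hunk 2: at line 2 remove [ryneb,iqtx] add [boc] -> 9 lines: toz mmb oall boc qml jisk lac vir flxzu
Hunk 3: at line 1 remove [oall,boc,qml] add [issh,zecw,crkgg] -> 9 lines: toz mmb issh zecw crkgg jisk lac vir flxzu
Hunk 4: at line 2 remove [zecw,crkgg,jisk] add [vowne,esndy,cakz] -> 9 lines: toz mmb issh vowne esndy cakz lac vir flxzu
Hunk 5: at line 5 remove [cakz,lac] add [fzuab,zkll] -> 9 lines: toz mmb issh vowne esndy fzuab zkll vir flxzu
Hunk 6: at line 4 remove [fzuab] add [day] -> 9 lines: toz mmb issh vowne esndy day zkll vir flxzu

Answer: toz
mmb
issh
vowne
esndy
day
zkll
vir
flxzu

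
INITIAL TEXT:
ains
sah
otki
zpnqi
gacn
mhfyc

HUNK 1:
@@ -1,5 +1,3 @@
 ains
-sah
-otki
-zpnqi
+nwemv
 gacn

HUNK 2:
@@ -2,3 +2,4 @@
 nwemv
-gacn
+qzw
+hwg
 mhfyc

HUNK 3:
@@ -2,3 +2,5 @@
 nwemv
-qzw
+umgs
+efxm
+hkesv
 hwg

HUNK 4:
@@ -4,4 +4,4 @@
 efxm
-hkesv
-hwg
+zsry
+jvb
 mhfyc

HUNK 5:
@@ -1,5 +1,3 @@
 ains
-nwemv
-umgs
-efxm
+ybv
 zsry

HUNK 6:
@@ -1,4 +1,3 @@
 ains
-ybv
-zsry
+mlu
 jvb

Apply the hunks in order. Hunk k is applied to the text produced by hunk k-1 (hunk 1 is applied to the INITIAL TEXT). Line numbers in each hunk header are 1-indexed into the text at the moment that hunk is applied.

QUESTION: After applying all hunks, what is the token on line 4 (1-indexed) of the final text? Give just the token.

Hunk 1: at line 1 remove [sah,otki,zpnqi] add [nwemv] -> 4 lines: ains nwemv gacn mhfyc
Hunk 2: at line 2 remove [gacn] add [qzw,hwg] -> 5 lines: ains nwemv qzw hwg mhfyc
Hunk 3: at line 2 remove [qzw] add [umgs,efxm,hkesv] -> 7 lines: ains nwemv umgs efxm hkesv hwg mhfyc
Hunk 4: at line 4 remove [hkesv,hwg] add [zsry,jvb] -> 7 lines: ains nwemv umgs efxm zsry jvb mhfyc
Hunk 5: at line 1 remove [nwemv,umgs,efxm] add [ybv] -> 5 lines: ains ybv zsry jvb mhfyc
Hunk 6: at line 1 remove [ybv,zsry] add [mlu] -> 4 lines: ains mlu jvb mhfyc
Final line 4: mhfyc

Answer: mhfyc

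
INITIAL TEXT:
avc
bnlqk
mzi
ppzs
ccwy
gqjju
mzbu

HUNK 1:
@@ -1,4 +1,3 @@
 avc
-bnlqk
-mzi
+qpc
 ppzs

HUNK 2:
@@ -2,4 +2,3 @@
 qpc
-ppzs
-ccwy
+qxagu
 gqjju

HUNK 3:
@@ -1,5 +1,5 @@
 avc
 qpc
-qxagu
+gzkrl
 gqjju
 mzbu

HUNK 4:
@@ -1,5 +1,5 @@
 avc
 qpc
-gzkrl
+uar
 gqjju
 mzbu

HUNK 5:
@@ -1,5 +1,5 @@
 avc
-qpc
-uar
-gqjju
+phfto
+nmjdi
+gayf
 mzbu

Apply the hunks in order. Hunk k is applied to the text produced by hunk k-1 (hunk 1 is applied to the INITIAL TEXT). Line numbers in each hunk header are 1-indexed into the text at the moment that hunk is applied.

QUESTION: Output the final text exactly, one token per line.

Answer: avc
phfto
nmjdi
gayf
mzbu

Derivation:
Hunk 1: at line 1 remove [bnlqk,mzi] add [qpc] -> 6 lines: avc qpc ppzs ccwy gqjju mzbu
Hunk 2: at line 2 remove [ppzs,ccwy] add [qxagu] -> 5 lines: avc qpc qxagu gqjju mzbu
Hunk 3: at line 1 remove [qxagu] add [gzkrl] -> 5 lines: avc qpc gzkrl gqjju mzbu
Hunk 4: at line 1 remove [gzkrl] add [uar] -> 5 lines: avc qpc uar gqjju mzbu
Hunk 5: at line 1 remove [qpc,uar,gqjju] add [phfto,nmjdi,gayf] -> 5 lines: avc phfto nmjdi gayf mzbu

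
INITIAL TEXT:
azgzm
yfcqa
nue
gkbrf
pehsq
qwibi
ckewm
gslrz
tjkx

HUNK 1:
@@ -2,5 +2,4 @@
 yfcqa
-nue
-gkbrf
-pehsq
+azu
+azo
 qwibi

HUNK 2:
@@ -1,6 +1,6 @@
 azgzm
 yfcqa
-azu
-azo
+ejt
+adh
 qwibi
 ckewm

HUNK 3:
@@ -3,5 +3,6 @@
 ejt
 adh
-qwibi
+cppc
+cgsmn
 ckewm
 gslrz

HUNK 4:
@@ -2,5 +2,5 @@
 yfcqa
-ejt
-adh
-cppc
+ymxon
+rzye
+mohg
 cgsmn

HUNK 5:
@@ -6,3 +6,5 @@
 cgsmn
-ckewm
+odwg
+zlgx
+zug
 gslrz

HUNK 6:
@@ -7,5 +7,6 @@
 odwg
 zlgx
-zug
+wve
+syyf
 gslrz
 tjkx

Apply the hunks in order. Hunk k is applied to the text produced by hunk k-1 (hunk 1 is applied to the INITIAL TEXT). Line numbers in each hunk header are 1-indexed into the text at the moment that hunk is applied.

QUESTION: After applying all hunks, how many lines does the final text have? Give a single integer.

Answer: 12

Derivation:
Hunk 1: at line 2 remove [nue,gkbrf,pehsq] add [azu,azo] -> 8 lines: azgzm yfcqa azu azo qwibi ckewm gslrz tjkx
Hunk 2: at line 1 remove [azu,azo] add [ejt,adh] -> 8 lines: azgzm yfcqa ejt adh qwibi ckewm gslrz tjkx
Hunk 3: at line 3 remove [qwibi] add [cppc,cgsmn] -> 9 lines: azgzm yfcqa ejt adh cppc cgsmn ckewm gslrz tjkx
Hunk 4: at line 2 remove [ejt,adh,cppc] add [ymxon,rzye,mohg] -> 9 lines: azgzm yfcqa ymxon rzye mohg cgsmn ckewm gslrz tjkx
Hunk 5: at line 6 remove [ckewm] add [odwg,zlgx,zug] -> 11 lines: azgzm yfcqa ymxon rzye mohg cgsmn odwg zlgx zug gslrz tjkx
Hunk 6: at line 7 remove [zug] add [wve,syyf] -> 12 lines: azgzm yfcqa ymxon rzye mohg cgsmn odwg zlgx wve syyf gslrz tjkx
Final line count: 12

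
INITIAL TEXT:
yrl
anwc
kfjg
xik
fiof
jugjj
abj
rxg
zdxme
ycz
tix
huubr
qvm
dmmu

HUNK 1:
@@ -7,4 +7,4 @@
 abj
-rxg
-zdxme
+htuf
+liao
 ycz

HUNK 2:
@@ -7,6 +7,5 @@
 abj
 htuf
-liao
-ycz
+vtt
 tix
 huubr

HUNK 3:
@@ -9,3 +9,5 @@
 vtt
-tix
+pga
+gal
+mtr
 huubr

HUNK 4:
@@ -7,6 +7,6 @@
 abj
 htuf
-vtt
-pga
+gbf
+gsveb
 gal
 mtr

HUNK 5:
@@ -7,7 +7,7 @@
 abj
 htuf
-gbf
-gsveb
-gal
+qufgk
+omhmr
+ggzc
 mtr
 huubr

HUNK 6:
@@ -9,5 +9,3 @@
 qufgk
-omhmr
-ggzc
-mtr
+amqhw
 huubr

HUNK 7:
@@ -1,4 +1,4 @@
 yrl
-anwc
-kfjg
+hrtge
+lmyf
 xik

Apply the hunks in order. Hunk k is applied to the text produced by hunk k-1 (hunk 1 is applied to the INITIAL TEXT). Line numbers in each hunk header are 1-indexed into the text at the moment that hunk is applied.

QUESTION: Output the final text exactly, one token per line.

Hunk 1: at line 7 remove [rxg,zdxme] add [htuf,liao] -> 14 lines: yrl anwc kfjg xik fiof jugjj abj htuf liao ycz tix huubr qvm dmmu
Hunk 2: at line 7 remove [liao,ycz] add [vtt] -> 13 lines: yrl anwc kfjg xik fiof jugjj abj htuf vtt tix huubr qvm dmmu
Hunk 3: at line 9 remove [tix] add [pga,gal,mtr] -> 15 lines: yrl anwc kfjg xik fiof jugjj abj htuf vtt pga gal mtr huubr qvm dmmu
Hunk 4: at line 7 remove [vtt,pga] add [gbf,gsveb] -> 15 lines: yrl anwc kfjg xik fiof jugjj abj htuf gbf gsveb gal mtr huubr qvm dmmu
Hunk 5: at line 7 remove [gbf,gsveb,gal] add [qufgk,omhmr,ggzc] -> 15 lines: yrl anwc kfjg xik fiof jugjj abj htuf qufgk omhmr ggzc mtr huubr qvm dmmu
Hunk 6: at line 9 remove [omhmr,ggzc,mtr] add [amqhw] -> 13 lines: yrl anwc kfjg xik fiof jugjj abj htuf qufgk amqhw huubr qvm dmmu
Hunk 7: at line 1 remove [anwc,kfjg] add [hrtge,lmyf] -> 13 lines: yrl hrtge lmyf xik fiof jugjj abj htuf qufgk amqhw huubr qvm dmmu

Answer: yrl
hrtge
lmyf
xik
fiof
jugjj
abj
htuf
qufgk
amqhw
huubr
qvm
dmmu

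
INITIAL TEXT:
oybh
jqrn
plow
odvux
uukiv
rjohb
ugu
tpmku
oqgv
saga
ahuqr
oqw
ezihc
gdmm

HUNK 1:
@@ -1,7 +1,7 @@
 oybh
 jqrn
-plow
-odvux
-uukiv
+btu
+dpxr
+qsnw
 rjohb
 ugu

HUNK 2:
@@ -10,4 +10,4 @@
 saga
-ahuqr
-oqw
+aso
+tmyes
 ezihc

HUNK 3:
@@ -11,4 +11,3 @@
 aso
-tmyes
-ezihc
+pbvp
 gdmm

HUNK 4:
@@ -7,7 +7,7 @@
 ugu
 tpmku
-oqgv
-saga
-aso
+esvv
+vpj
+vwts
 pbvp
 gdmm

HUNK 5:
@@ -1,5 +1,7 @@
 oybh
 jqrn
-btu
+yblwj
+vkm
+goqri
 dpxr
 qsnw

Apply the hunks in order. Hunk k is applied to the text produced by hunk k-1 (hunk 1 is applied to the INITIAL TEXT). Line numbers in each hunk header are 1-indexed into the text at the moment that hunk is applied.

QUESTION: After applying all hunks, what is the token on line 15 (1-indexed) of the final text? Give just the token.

Hunk 1: at line 1 remove [plow,odvux,uukiv] add [btu,dpxr,qsnw] -> 14 lines: oybh jqrn btu dpxr qsnw rjohb ugu tpmku oqgv saga ahuqr oqw ezihc gdmm
Hunk 2: at line 10 remove [ahuqr,oqw] add [aso,tmyes] -> 14 lines: oybh jqrn btu dpxr qsnw rjohb ugu tpmku oqgv saga aso tmyes ezihc gdmm
Hunk 3: at line 11 remove [tmyes,ezihc] add [pbvp] -> 13 lines: oybh jqrn btu dpxr qsnw rjohb ugu tpmku oqgv saga aso pbvp gdmm
Hunk 4: at line 7 remove [oqgv,saga,aso] add [esvv,vpj,vwts] -> 13 lines: oybh jqrn btu dpxr qsnw rjohb ugu tpmku esvv vpj vwts pbvp gdmm
Hunk 5: at line 1 remove [btu] add [yblwj,vkm,goqri] -> 15 lines: oybh jqrn yblwj vkm goqri dpxr qsnw rjohb ugu tpmku esvv vpj vwts pbvp gdmm
Final line 15: gdmm

Answer: gdmm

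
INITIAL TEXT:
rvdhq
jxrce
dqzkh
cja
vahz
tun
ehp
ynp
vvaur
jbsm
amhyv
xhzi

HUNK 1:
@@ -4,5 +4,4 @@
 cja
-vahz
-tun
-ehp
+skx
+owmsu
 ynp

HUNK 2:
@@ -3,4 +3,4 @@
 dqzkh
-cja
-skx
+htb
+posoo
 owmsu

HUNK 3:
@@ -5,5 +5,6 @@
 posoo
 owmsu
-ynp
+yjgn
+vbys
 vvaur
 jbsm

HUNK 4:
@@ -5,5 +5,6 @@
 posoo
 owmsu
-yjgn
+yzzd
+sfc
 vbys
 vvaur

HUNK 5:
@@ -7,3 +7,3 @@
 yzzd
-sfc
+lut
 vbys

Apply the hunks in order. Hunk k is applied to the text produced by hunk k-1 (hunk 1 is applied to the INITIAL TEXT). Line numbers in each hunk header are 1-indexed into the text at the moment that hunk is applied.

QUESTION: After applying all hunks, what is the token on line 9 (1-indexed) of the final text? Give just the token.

Answer: vbys

Derivation:
Hunk 1: at line 4 remove [vahz,tun,ehp] add [skx,owmsu] -> 11 lines: rvdhq jxrce dqzkh cja skx owmsu ynp vvaur jbsm amhyv xhzi
Hunk 2: at line 3 remove [cja,skx] add [htb,posoo] -> 11 lines: rvdhq jxrce dqzkh htb posoo owmsu ynp vvaur jbsm amhyv xhzi
Hunk 3: at line 5 remove [ynp] add [yjgn,vbys] -> 12 lines: rvdhq jxrce dqzkh htb posoo owmsu yjgn vbys vvaur jbsm amhyv xhzi
Hunk 4: at line 5 remove [yjgn] add [yzzd,sfc] -> 13 lines: rvdhq jxrce dqzkh htb posoo owmsu yzzd sfc vbys vvaur jbsm amhyv xhzi
Hunk 5: at line 7 remove [sfc] add [lut] -> 13 lines: rvdhq jxrce dqzkh htb posoo owmsu yzzd lut vbys vvaur jbsm amhyv xhzi
Final line 9: vbys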